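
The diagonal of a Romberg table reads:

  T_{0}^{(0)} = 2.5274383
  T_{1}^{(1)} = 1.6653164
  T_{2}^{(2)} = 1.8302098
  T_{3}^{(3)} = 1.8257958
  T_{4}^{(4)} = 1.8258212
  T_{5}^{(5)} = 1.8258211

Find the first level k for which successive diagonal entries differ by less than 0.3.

k = 2

|T_{1}^{(1)} − T_{0}^{(0)}| = 0.8621219 ≥ 0.3
|T_{2}^{(2)} − T_{1}^{(1)}| = 0.1648934 < 0.3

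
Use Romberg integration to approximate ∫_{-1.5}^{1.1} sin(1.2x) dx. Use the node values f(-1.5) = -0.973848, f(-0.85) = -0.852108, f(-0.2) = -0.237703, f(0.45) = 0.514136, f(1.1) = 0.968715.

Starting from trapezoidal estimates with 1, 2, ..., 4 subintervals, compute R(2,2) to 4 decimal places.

-0.3959

R(0,0) (trapezoid, 1 panel, h=2.6000): -0.006673
R(1,0) (trapezoid, 2 panels, h=1.3000): -0.312350
R(2,0) (trapezoid, 4 panels, h=0.6500): -0.375857
R(1,1) = -0.312350 + (-0.312350 − (-0.006673))/3 = -0.414242
R(2,1) = -0.375857 + (-0.375857 − (-0.312350))/3 = -0.397026
R(2,2) = -0.397026 + (-0.397026 − (-0.414242))/15 = -0.395878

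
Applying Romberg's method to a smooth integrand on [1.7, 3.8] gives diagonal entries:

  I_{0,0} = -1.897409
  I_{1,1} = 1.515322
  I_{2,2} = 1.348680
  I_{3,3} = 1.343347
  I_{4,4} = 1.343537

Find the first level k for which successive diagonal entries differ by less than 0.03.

|I_{1,1} − I_{0,0}| = 3.412731 ≥ 0.03
|I_{2,2} − I_{1,1}| = 0.166642 ≥ 0.03
|I_{3,3} − I_{2,2}| = 0.005333 < 0.03

k = 3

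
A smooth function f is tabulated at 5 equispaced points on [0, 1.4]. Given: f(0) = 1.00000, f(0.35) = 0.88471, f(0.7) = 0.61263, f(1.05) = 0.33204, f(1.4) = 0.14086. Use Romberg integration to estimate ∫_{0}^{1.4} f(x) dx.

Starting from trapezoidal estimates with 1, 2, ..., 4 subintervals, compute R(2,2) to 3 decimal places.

R(0,0) (trapezoid, 1 panel, h=1.4000): 0.79860
R(1,0) (trapezoid, 2 panels, h=0.7000): 0.82814
R(2,0) (trapezoid, 4 panels, h=0.3500): 0.83993
R(1,1) = 0.82814 + (0.82814 − 0.79860)/3 = 0.83799
R(2,1) = 0.83993 + (0.83993 − 0.82814)/3 = 0.84386
R(2,2) = 0.84386 + (0.84386 − 0.83799)/15 = 0.84425

0.844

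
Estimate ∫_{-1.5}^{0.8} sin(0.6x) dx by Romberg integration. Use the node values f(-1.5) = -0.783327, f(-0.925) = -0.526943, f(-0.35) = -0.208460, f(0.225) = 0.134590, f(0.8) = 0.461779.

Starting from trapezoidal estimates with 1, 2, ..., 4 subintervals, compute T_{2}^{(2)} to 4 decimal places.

-0.4423

T_{0}^{(0)} (trapezoid, 1 panel, h=2.3000): -0.369780
T_{1}^{(0)} (trapezoid, 2 panels, h=1.1500): -0.424619
T_{2}^{(0)} (trapezoid, 4 panels, h=0.5750): -0.437913
T_{1}^{(1)} = -0.424619 + (-0.424619 − (-0.369780))/3 = -0.442899
T_{2}^{(1)} = -0.437913 + (-0.437913 − (-0.424619))/3 = -0.442344
T_{2}^{(2)} = -0.442344 + (-0.442344 − (-0.442899))/15 = -0.442307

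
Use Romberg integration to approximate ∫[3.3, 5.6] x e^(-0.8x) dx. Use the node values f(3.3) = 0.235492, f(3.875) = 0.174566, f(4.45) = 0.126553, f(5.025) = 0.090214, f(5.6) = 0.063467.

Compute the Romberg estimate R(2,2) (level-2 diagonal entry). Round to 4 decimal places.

R(0,0) (trapezoid, 1 panel, h=2.3000): 0.343803
R(1,0) (trapezoid, 2 panels, h=1.1500): 0.317437
R(2,0) (trapezoid, 4 panels, h=0.5750): 0.310967
R(1,1) = 0.317437 + (0.317437 − 0.343803)/3 = 0.308648
R(2,1) = 0.310967 + (0.310967 − 0.317437)/3 = 0.308810
R(2,2) = 0.308810 + (0.308810 − 0.308648)/15 = 0.308821

0.3088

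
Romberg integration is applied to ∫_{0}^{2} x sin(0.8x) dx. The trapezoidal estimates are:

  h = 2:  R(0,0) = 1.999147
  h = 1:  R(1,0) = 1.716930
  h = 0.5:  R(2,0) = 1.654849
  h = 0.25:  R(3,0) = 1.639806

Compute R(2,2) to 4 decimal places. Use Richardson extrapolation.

Richardson extrapolation on the trapezoidal column (denominator 4−1=3):
R(1,1) = (4·1.716930 − 1.999147) / 3 = 1.622858
R(2,1) = 1.654849 + (1.654849 − 1.716930)/3 = 1.634155
R(2,2) = (16·1.634155 − 1.622858) / 15 = 1.634908

1.6349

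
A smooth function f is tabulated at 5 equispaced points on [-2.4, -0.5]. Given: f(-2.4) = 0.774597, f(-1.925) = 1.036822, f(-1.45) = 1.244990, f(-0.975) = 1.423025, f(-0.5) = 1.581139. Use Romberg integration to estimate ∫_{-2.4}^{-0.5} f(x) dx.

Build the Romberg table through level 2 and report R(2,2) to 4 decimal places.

2.3253

R(0,0) (trapezoid, 1 panel, h=1.9000): 2.237949
R(1,0) (trapezoid, 2 panels, h=0.9500): 2.301715
R(2,0) (trapezoid, 4 panels, h=0.4750): 2.319285
R(1,1) = 2.301715 + (2.301715 − 2.237949)/3 = 2.322970
R(2,1) = 2.319285 + (2.319285 − 2.301715)/3 = 2.325142
R(2,2) = 2.325142 + (2.325142 − 2.322970)/15 = 2.325287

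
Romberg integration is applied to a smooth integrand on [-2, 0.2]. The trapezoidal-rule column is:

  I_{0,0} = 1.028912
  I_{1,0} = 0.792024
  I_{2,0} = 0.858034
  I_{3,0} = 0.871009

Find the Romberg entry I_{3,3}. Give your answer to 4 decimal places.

0.8748

Richardson extrapolation on the trapezoidal column (denominator 4−1=3):
I_{1,1} = (4·0.792024 − 1.028912) / 3 = 0.713061
I_{2,1} = 0.858034 + (0.858034 − 0.792024)/3 = 0.880037
I_{3,1} = 0.871009 + (0.871009 − 0.858034)/3 = 0.875334
I_{2,2} = 0.880037 + (0.880037 − 0.713061)/15 = 0.891169
I_{3,2} = (16·0.875334 − 0.880037) / 15 = 0.875020
I_{3,3} = 0.875020 + (0.875020 − 0.891169)/63 = 0.874764
(Column j=1 coincides with Simpson's rule on the same nodes.)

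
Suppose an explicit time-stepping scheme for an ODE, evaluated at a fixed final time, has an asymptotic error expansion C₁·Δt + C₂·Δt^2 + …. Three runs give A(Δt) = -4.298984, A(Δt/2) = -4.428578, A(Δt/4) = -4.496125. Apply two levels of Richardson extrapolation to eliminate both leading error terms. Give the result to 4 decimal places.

-4.5655

First eliminate the Δt term (factor 2^1 = 2):
  B₁ = (2·(-4.428578) − (-4.298984))/1 = -4.558172
  B₂ = (2·(-4.496125) − (-4.428578))/1 = -4.563672
Then eliminate the Δt^2 term (factor 2^2 = 4):
  (4·(-4.563672) − (-4.558172))/3 = -4.565505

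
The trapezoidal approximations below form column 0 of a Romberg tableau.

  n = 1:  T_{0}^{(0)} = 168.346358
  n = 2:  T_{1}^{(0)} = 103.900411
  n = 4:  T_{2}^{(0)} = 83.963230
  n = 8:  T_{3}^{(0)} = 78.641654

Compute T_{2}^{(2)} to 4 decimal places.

T_{1}^{(1)} = 103.900411 + (103.900411 − 168.346358)/3 = 82.418429
T_{2}^{(1)} = (4·83.963230 − 103.900411) / 3 = 77.317503
T_{2}^{(2)} = (16·77.317503 − 82.418429) / 15 = 76.977441

76.9774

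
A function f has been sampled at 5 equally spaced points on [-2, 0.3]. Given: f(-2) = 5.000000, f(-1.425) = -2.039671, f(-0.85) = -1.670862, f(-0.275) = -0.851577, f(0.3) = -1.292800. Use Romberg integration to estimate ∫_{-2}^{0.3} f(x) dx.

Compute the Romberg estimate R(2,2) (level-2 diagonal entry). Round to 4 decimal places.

R(0,0) (trapezoid, 1 panel, h=2.3000): 4.263280
R(1,0) (trapezoid, 2 panels, h=1.1500): 0.210149
R(2,0) (trapezoid, 4 panels, h=0.5750): -1.557393
R(1,1) = 0.210149 + (0.210149 − 4.263280)/3 = -1.140895
R(2,1) = -1.557393 + (-1.557393 − 0.210149)/3 = -2.146574
R(2,2) = -2.146574 + (-2.146574 − (-1.140895))/15 = -2.213619

-2.2136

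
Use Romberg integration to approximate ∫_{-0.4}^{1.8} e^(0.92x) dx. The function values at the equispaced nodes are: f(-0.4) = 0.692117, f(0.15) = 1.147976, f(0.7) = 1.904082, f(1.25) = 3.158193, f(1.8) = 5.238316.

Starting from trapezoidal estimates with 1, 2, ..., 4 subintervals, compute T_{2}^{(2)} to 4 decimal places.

T_{0}^{(0)} (trapezoid, 1 panel, h=2.2000): 6.523476
T_{1}^{(0)} (trapezoid, 2 panels, h=1.1000): 5.356228
T_{2}^{(0)} (trapezoid, 4 panels, h=0.5500): 5.046507
T_{1}^{(1)} = 5.356228 + (5.356228 − 6.523476)/3 = 4.967145
T_{2}^{(1)} = 5.046507 + (5.046507 − 5.356228)/3 = 4.943267
T_{2}^{(2)} = 4.943267 + (4.943267 − 4.967145)/15 = 4.941675

4.9417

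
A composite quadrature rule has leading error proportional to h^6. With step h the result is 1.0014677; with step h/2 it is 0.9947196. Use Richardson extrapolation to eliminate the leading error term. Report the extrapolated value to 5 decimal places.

0.99461

The leading error scales as h^6; refining by a factor of 2 reduces it by 2^6 = 64.
Extrapolated value = (64·A(h/2) − A(h)) / (64 − 1)
= (64·0.9947196 − 1.0014677) / 63
= 62.6605867 / 63 = 0.9946125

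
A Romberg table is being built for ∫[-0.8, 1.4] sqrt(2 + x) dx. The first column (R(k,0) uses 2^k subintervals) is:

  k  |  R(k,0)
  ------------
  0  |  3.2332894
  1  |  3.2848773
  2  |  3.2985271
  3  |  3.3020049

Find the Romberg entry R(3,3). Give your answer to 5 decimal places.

3.30317

Richardson extrapolation on the trapezoidal column (denominator 4−1=3):
R(1,1) = (4·3.2848773 − 3.2332894) / 3 = 3.3020733
R(2,1) = 3.2985271 + (3.2985271 − 3.2848773)/3 = 3.3030770
R(3,1) = 3.3020049 + (3.3020049 − 3.2985271)/3 = 3.3031642
R(2,2) = 3.3030770 + (3.3030770 − 3.3020733)/15 = 3.3031439
R(3,2) = (16·3.3031642 − 3.3030770) / 15 = 3.3031700
R(3,3) = 3.3031700 + (3.3031700 − 3.3031439)/63 = 3.3031704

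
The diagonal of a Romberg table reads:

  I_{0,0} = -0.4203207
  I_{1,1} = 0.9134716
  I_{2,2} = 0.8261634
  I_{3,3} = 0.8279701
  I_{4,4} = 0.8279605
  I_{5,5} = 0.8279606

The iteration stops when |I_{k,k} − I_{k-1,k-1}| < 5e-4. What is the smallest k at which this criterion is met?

k = 4

|I_{1,1} − I_{0,0}| = 1.3337923 ≥ 5e-4
|I_{2,2} − I_{1,1}| = 0.0873082 ≥ 5e-4
|I_{3,3} − I_{2,2}| = 0.0018067 ≥ 5e-4
|I_{4,4} − I_{3,3}| = 0.0000096 < 5e-4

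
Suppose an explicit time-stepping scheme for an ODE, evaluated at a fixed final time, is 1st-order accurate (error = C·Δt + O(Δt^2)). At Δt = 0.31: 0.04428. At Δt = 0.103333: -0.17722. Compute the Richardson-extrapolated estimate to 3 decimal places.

The leading error scales as Δt; refining by a factor of 3 reduces it by 3^1 = 3.
Extrapolated value = (3·A(Δt/3) − A(Δt)) / (3 − 1)
= (3·(-0.17722) − 0.04428) / 2
= -0.57594 / 2 = -0.28797

-0.288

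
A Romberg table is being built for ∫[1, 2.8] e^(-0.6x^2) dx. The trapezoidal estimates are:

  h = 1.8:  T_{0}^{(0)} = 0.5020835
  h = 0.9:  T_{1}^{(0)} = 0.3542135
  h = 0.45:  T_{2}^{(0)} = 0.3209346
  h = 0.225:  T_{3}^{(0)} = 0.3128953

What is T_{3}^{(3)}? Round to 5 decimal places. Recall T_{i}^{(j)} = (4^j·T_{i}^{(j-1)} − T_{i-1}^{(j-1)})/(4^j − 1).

0.31024

Richardson extrapolation on the trapezoidal column (denominator 4−1=3):
T_{1}^{(1)} = (4·0.3542135 − 0.5020835) / 3 = 0.3049235
T_{2}^{(1)} = 0.3209346 + (0.3209346 − 0.3542135)/3 = 0.3098416
T_{3}^{(1)} = (4·0.3128953 − 0.3209346) / 3 = 0.3102155
T_{2}^{(2)} = 0.3098416 + (0.3098416 − 0.3049235)/15 = 0.3101695
T_{3}^{(2)} = 0.3102155 + (0.3102155 − 0.3098416)/15 = 0.3102404
T_{3}^{(3)} = (64·0.3102404 − 0.3101695) / 63 = 0.3102415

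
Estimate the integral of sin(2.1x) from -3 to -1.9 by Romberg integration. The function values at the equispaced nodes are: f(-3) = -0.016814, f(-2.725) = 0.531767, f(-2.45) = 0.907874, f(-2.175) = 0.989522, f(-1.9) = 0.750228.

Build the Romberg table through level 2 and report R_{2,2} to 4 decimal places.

0.7909

R_{0,0} (trapezoid, 1 panel, h=1.1000): 0.403378
R_{1,0} (trapezoid, 2 panels, h=0.5500): 0.701020
R_{2,0} (trapezoid, 4 panels, h=0.2750): 0.768864
R_{1,1} = 0.701020 + (0.701020 − 0.403378)/3 = 0.800234
R_{2,1} = 0.768864 + (0.768864 − 0.701020)/3 = 0.791479
R_{2,2} = 0.791479 + (0.791479 − 0.800234)/15 = 0.790895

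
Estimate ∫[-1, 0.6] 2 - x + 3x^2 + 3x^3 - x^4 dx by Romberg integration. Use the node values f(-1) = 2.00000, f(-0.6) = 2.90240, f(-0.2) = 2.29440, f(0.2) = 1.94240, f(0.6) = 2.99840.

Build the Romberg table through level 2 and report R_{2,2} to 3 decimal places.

R_{0,0} (trapezoid, 1 panel, h=1.6000): 3.99872
R_{1,0} (trapezoid, 2 panels, h=0.8000): 3.83488
R_{2,0} (trapezoid, 4 panels, h=0.4000): 3.85536
R_{1,1} = 3.83488 + (3.83488 − 3.99872)/3 = 3.78027
R_{2,1} = 3.85536 + (3.85536 − 3.83488)/3 = 3.86219
R_{2,2} = 3.86219 + (3.86219 − 3.78027)/15 = 3.86765

3.868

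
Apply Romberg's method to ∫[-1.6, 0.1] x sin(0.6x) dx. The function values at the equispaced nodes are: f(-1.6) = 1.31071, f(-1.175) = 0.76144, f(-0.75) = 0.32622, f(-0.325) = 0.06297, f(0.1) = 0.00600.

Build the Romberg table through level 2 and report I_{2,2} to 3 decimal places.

0.746

I_{0,0} (trapezoid, 1 panel, h=1.7000): 1.11920
I_{1,0} (trapezoid, 2 panels, h=0.8500): 0.83689
I_{2,0} (trapezoid, 4 panels, h=0.4250): 0.76882
I_{1,1} = 0.83689 + (0.83689 − 1.11920)/3 = 0.74279
I_{2,1} = 0.76882 + (0.76882 − 0.83689)/3 = 0.74613
I_{2,2} = 0.74613 + (0.74613 − 0.74279)/15 = 0.74635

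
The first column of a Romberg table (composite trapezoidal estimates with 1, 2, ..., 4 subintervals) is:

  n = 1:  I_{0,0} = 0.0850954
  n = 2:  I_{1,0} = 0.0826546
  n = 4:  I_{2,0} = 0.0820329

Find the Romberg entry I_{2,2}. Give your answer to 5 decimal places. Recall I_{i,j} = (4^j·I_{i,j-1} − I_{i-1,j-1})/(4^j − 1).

0.08182

I_{1,1} = 0.0826546 + (0.0826546 − 0.0850954)/3 = 0.0818410
I_{2,1} = (4·0.0820329 − 0.0826546) / 3 = 0.0818257
I_{2,2} = 0.0818257 + (0.0818257 − 0.0818410)/15 = 0.0818247
(Column j=1 coincides with Simpson's rule on the same nodes.)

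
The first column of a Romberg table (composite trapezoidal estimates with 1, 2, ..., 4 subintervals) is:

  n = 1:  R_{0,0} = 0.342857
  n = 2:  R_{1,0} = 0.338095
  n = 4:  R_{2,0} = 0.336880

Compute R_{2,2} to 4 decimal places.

R_{1,1} = 0.338095 + (0.338095 − 0.342857)/3 = 0.336508
R_{2,1} = 0.336880 + (0.336880 − 0.338095)/3 = 0.336475
R_{2,2} = 0.336475 + (0.336475 − 0.336508)/15 = 0.336473
(Column j=1 coincides with Simpson's rule on the same nodes.)

0.3365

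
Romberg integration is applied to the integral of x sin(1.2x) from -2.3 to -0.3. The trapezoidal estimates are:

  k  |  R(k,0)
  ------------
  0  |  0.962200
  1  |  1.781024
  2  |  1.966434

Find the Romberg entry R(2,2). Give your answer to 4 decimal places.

2.0265

Richardson extrapolation on the trapezoidal column (denominator 4−1=3):
R(1,1) = 1.781024 + (1.781024 − 0.962200)/3 = 2.053965
R(2,1) = 1.966434 + (1.966434 − 1.781024)/3 = 2.028237
R(2,2) = (16·2.028237 − 2.053965) / 15 = 2.026522
(Column j=1 coincides with Simpson's rule on the same nodes.)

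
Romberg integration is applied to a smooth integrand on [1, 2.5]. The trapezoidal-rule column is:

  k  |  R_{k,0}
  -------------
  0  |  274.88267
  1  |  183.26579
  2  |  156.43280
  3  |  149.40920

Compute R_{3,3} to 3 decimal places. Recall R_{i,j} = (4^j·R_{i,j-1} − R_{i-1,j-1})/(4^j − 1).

147.038

R_{1,1} = (4·183.26579 − 274.88267) / 3 = 152.72683
R_{2,1} = 156.43280 + (156.43280 − 183.26579)/3 = 147.48847
R_{3,1} = 149.40920 + (149.40920 − 156.43280)/3 = 147.06800
R_{2,2} = 147.48847 + (147.48847 − 152.72683)/15 = 147.13925
R_{3,2} = (16·147.06800 − 147.48847) / 15 = 147.03997
R_{3,3} = (64·147.03997 − 147.13925) / 63 = 147.03839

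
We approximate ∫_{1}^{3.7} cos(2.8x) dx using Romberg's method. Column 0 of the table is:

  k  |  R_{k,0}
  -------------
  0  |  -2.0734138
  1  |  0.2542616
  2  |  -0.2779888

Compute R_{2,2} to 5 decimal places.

-0.55444

Richardson extrapolation on the trapezoidal column (denominator 4−1=3):
R_{1,1} = (4·0.2542616 − (-2.0734138)) / 3 = 1.0301534
R_{2,1} = -0.2779888 + (-0.2779888 − 0.2542616)/3 = -0.4554056
R_{2,2} = (16·(-0.4554056) − 1.0301534) / 15 = -0.5544429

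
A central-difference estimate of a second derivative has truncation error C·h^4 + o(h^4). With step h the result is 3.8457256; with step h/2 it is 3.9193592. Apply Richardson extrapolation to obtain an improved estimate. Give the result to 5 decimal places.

Extrapolated value = (16·A(h/2) − A(h)) / (16 − 1)
= (16·3.9193592 − 3.8457256) / 15
= 58.8640216 / 15 = 3.9242681

3.92427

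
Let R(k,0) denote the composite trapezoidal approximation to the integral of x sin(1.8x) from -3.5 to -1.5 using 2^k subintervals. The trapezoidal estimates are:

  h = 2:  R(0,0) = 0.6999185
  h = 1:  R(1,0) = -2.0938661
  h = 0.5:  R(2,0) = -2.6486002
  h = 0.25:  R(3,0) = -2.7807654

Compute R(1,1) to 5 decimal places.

Richardson extrapolation on the trapezoidal column (denominator 4−1=3):
R(1,1) = -2.0938661 + (-2.0938661 − 0.6999185)/3 = -3.0251276
(Column j=1 coincides with Simpson's rule on the same nodes.)

-3.02513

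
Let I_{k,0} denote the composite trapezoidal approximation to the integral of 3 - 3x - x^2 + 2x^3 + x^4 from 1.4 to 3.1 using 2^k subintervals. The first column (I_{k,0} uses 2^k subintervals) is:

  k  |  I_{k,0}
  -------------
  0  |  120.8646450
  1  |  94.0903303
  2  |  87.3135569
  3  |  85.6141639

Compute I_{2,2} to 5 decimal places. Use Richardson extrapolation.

Richardson extrapolation on the trapezoidal column (denominator 4−1=3):
I_{1,1} = (4·94.0903303 − 120.8646450) / 3 = 85.1655587
I_{2,1} = (4·87.3135569 − 94.0903303) / 3 = 85.0546324
I_{2,2} = 85.0546324 + (85.0546324 − 85.1655587)/15 = 85.0472373

85.04724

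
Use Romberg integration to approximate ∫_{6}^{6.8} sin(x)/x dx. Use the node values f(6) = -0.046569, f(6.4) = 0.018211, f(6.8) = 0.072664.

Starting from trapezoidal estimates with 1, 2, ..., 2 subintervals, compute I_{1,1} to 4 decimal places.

0.0132

I_{0,0} (trapezoid, 1 panel, h=0.8000): 0.010438
I_{1,0} (trapezoid, 2 panels, h=0.4000): 0.012503
I_{1,1} = 0.012503 + (0.012503 − 0.010438)/3 = 0.013191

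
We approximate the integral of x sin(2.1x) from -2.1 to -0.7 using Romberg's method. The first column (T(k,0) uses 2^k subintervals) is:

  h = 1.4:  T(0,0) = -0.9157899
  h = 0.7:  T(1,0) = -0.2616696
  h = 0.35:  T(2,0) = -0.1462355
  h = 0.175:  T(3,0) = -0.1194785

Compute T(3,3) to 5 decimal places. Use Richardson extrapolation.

-0.11073

T(1,1) = (4·(-0.2616696) − (-0.9157899)) / 3 = -0.0436295
T(2,1) = (4·(-0.1462355) − (-0.2616696)) / 3 = -0.1077575
T(3,1) = (4·(-0.1194785) − (-0.1462355)) / 3 = -0.1105595
T(2,2) = (16·(-0.1077575) − (-0.0436295)) / 15 = -0.1120327
T(3,2) = (16·(-0.1105595) − (-0.1077575)) / 15 = -0.1107463
T(3,3) = (64·(-0.1107463) − (-0.1120327)) / 63 = -0.1107259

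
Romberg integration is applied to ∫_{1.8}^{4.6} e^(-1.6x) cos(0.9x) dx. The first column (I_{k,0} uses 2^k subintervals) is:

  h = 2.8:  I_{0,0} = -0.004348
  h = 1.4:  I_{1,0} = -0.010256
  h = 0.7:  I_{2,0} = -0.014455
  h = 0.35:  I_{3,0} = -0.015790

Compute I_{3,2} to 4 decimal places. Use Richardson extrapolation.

Richardson extrapolation on the trapezoidal column (denominator 4−1=3):
I_{2,1} = -0.014455 + (-0.014455 − (-0.010256))/3 = -0.015855
I_{3,1} = -0.015790 + (-0.015790 − (-0.014455))/3 = -0.016235
I_{3,2} = (16·(-0.016235) − (-0.015855)) / 15 = -0.016260

-0.0163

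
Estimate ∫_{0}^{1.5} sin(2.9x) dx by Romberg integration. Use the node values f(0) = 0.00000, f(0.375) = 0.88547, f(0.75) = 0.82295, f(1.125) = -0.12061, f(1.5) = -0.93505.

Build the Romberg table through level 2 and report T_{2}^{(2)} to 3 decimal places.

0.463

T_{0}^{(0)} (trapezoid, 1 panel, h=1.5000): -0.70129
T_{1}^{(0)} (trapezoid, 2 panels, h=0.7500): 0.26657
T_{2}^{(0)} (trapezoid, 4 panels, h=0.3750): 0.42011
T_{1}^{(1)} = 0.26657 + (0.26657 − (-0.70129))/3 = 0.58919
T_{2}^{(1)} = 0.42011 + (0.42011 − 0.26657)/3 = 0.47129
T_{2}^{(2)} = 0.47129 + (0.47129 − 0.58919)/15 = 0.46343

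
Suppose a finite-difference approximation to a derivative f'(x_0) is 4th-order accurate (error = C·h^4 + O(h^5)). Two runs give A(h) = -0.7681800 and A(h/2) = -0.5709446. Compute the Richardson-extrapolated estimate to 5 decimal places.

Extrapolated value = (16·A(h/2) − A(h)) / (16 − 1)
= (16·(-0.5709446) − (-0.7681800)) / 15
= -8.3669336 / 15 = -0.5577956

-0.55780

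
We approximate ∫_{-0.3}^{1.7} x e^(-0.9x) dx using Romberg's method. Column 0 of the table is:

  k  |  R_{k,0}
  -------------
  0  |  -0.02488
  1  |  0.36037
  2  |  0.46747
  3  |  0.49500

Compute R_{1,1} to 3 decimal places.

0.489

Richardson extrapolation on the trapezoidal column (denominator 4−1=3):
R_{1,1} = (4·0.36037 − (-0.02488)) / 3 = 0.48879
(Column j=1 coincides with Simpson's rule on the same nodes.)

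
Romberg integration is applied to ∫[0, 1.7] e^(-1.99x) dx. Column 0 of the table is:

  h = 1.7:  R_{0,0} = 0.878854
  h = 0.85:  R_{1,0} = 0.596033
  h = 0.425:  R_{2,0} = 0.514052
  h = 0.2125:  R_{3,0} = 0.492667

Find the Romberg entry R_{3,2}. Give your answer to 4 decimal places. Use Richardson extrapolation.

0.4855

Richardson extrapolation on the trapezoidal column (denominator 4−1=3):
R_{2,1} = (4·0.514052 − 0.596033) / 3 = 0.486725
R_{3,1} = 0.492667 + (0.492667 − 0.514052)/3 = 0.485539
R_{3,2} = 0.485539 + (0.485539 − 0.486725)/15 = 0.485460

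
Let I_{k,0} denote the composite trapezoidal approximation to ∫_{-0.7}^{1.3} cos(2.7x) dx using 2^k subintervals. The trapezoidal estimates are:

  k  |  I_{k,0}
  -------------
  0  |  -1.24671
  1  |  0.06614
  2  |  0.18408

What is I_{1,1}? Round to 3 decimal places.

Richardson extrapolation on the trapezoidal column (denominator 4−1=3):
I_{1,1} = (4·0.06614 − (-1.24671)) / 3 = 0.50376

0.504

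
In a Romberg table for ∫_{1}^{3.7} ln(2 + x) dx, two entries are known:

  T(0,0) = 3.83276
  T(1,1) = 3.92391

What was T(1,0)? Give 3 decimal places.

3.901

From T(1,1) = (4·T(1,0) − T(0,0))/3, solve for T(1,0):
4·T(1,0) = 3·3.92391 + 3.83276 = 15.60449
T(1,0) = 3.90112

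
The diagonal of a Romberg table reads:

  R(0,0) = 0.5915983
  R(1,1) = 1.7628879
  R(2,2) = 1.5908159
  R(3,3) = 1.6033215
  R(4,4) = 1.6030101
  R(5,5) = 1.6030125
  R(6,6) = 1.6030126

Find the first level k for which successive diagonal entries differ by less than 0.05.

|R(1,1) − R(0,0)| = 1.1712896 ≥ 0.05
|R(2,2) − R(1,1)| = 0.1720720 ≥ 0.05
|R(3,3) − R(2,2)| = 0.0125056 < 0.05

k = 3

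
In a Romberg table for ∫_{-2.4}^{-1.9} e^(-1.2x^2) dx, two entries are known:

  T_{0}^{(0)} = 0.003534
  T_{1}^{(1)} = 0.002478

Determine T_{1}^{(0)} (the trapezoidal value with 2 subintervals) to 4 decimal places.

0.0027

From T_{1}^{(1)} = (4·T_{1}^{(0)} − T_{0}^{(0)})/3, solve for T_{1}^{(0)}:
4·T_{1}^{(0)} = 3·0.002478 + 0.003534 = 0.010968
T_{1}^{(0)} = 0.002742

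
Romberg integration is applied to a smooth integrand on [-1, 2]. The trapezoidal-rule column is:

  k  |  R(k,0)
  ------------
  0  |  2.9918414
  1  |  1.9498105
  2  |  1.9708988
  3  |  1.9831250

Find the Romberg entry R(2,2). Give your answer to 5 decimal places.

Richardson extrapolation on the trapezoidal column (denominator 4−1=3):
R(1,1) = 1.9498105 + (1.9498105 − 2.9918414)/3 = 1.6024669
R(2,1) = 1.9708988 + (1.9708988 − 1.9498105)/3 = 1.9779282
R(2,2) = 1.9779282 + (1.9779282 − 1.6024669)/15 = 2.0029590

2.00296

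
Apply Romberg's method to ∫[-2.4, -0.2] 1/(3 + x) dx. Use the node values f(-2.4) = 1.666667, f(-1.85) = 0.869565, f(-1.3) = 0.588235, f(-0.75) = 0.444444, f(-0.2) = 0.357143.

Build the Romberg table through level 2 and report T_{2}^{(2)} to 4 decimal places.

1.5467

T_{0}^{(0)} (trapezoid, 1 panel, h=2.2000): 2.226191
T_{1}^{(0)} (trapezoid, 2 panels, h=1.1000): 1.760154
T_{2}^{(0)} (trapezoid, 4 panels, h=0.5500): 1.602782
T_{1}^{(1)} = 1.760154 + (1.760154 − 2.226191)/3 = 1.604808
T_{2}^{(1)} = 1.602782 + (1.602782 − 1.760154)/3 = 1.550325
T_{2}^{(2)} = 1.550325 + (1.550325 − 1.604808)/15 = 1.546693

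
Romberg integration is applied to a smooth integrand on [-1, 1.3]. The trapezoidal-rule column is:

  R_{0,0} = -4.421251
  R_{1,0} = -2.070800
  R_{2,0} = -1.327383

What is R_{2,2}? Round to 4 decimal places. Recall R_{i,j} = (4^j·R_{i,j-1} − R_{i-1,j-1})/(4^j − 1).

R_{1,1} = (4·(-2.070800) − (-4.421251)) / 3 = -1.287316
R_{2,1} = -1.327383 + (-1.327383 − (-2.070800))/3 = -1.079577
R_{2,2} = (16·(-1.079577) − (-1.287316)) / 15 = -1.065728
(Column j=1 coincides with Simpson's rule on the same nodes.)

-1.0657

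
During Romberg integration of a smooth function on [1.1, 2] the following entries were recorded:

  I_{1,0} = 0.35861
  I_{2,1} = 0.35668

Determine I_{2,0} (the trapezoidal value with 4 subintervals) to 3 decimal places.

From I_{2,1} = (4·I_{2,0} − I_{1,0})/3, solve for I_{2,0}:
4·I_{2,0} = 3·0.35668 + 0.35861 = 1.42865
I_{2,0} = 0.35716

0.357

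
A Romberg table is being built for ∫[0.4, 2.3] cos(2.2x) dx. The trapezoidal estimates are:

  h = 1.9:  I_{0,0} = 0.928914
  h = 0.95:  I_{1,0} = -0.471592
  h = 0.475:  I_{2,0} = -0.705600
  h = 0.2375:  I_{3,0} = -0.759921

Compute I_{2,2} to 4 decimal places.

-0.7733

Richardson extrapolation on the trapezoidal column (denominator 4−1=3):
I_{1,1} = -0.471592 + (-0.471592 − 0.928914)/3 = -0.938427
I_{2,1} = -0.705600 + (-0.705600 − (-0.471592))/3 = -0.783603
I_{2,2} = -0.783603 + (-0.783603 − (-0.938427))/15 = -0.773281
(Column j=1 coincides with Simpson's rule on the same nodes.)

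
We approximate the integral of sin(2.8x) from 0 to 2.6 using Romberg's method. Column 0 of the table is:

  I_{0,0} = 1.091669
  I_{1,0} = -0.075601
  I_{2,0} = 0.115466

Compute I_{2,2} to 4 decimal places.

0.2221

Richardson extrapolation on the trapezoidal column (denominator 4−1=3):
I_{1,1} = (4·(-0.075601) − 1.091669) / 3 = -0.464691
I_{2,1} = 0.115466 + (0.115466 − (-0.075601))/3 = 0.179155
I_{2,2} = 0.179155 + (0.179155 − (-0.464691))/15 = 0.222078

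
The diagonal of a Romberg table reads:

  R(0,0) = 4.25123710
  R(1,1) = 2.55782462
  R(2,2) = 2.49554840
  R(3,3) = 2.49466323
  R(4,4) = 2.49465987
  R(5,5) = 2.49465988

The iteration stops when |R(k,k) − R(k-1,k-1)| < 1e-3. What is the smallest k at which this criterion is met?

|R(1,1) − R(0,0)| = 1.69341248 ≥ 1e-3
|R(2,2) − R(1,1)| = 0.06227622 ≥ 1e-3
|R(3,3) − R(2,2)| = 0.00088517 < 1e-3

k = 3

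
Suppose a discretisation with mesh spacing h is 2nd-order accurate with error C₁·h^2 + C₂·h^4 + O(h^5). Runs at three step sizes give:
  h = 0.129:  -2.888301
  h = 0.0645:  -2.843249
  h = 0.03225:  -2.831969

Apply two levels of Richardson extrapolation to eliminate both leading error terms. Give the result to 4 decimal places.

-2.8282

First eliminate the h^2 term (factor 2^2 = 4):
  B₁ = (4·(-2.843249) − (-2.888301))/3 = -2.828232
  B₂ = (4·(-2.831969) − (-2.843249))/3 = -2.828209
Then eliminate the h^4 term (factor 2^4 = 16):
  (16·(-2.828209) − (-2.828232))/15 = -2.828207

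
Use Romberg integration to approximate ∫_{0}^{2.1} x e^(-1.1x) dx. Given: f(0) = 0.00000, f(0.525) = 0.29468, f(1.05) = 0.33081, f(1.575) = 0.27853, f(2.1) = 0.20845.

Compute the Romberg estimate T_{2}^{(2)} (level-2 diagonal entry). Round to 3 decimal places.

T_{0}^{(0)} (trapezoid, 1 panel, h=2.1000): 0.21887
T_{1}^{(0)} (trapezoid, 2 panels, h=1.0500): 0.45679
T_{2}^{(0)} (trapezoid, 4 panels, h=0.5250): 0.52933
T_{1}^{(1)} = 0.45679 + (0.45679 − 0.21887)/3 = 0.53610
T_{2}^{(1)} = 0.52933 + (0.52933 − 0.45679)/3 = 0.55351
T_{2}^{(2)} = 0.55351 + (0.55351 − 0.53610)/15 = 0.55467

0.555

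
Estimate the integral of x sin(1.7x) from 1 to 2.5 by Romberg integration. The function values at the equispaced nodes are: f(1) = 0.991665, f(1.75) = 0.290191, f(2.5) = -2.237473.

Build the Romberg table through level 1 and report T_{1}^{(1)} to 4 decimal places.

T_{0}^{(0)} (trapezoid, 1 panel, h=1.5000): -0.934356
T_{1}^{(0)} (trapezoid, 2 panels, h=0.7500): -0.249535
T_{1}^{(1)} = -0.249535 + (-0.249535 − (-0.934356))/3 = -0.021261

-0.0213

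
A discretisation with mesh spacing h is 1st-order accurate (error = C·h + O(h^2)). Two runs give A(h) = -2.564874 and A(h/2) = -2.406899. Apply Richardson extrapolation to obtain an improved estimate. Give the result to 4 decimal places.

-2.2489

Extrapolated value = (2·A(h/2) − A(h)) / (2 − 1)
= (2·(-2.406899) − (-2.564874)) / 1
= -2.248924 / 1 = -2.248924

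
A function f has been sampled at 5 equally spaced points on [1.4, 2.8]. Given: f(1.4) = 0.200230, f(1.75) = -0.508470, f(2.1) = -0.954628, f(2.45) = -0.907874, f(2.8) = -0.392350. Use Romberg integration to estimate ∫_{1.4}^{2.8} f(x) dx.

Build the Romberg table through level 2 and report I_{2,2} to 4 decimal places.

-0.9041

I_{0,0} (trapezoid, 1 panel, h=1.4000): -0.134484
I_{1,0} (trapezoid, 2 panels, h=0.7000): -0.735482
I_{2,0} (trapezoid, 4 panels, h=0.3500): -0.863461
I_{1,1} = -0.735482 + (-0.735482 − (-0.134484))/3 = -0.935815
I_{2,1} = -0.863461 + (-0.863461 − (-0.735482))/3 = -0.906121
I_{2,2} = -0.906121 + (-0.906121 − (-0.935815))/15 = -0.904141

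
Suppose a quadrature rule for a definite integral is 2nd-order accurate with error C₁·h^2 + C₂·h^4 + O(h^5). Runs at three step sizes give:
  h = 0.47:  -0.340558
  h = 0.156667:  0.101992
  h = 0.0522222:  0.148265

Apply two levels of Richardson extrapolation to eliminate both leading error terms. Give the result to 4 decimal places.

0.1540

First eliminate the h^2 term (factor 3^2 = 9):
  B₁ = (9·0.101992 − (-0.340558))/8 = 0.157311
  B₂ = (9·0.148265 − 0.101992)/8 = 0.154049
Then eliminate the h^4 term (factor 3^4 = 81):
  (81·0.154049 − 0.157311)/80 = 0.154008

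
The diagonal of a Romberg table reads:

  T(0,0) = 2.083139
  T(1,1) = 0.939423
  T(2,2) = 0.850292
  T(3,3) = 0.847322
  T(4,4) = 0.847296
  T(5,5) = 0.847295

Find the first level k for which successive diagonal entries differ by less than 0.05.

k = 3

|T(1,1) − T(0,0)| = 1.143716 ≥ 0.05
|T(2,2) − T(1,1)| = 0.089131 ≥ 0.05
|T(3,3) − T(2,2)| = 0.002970 < 0.05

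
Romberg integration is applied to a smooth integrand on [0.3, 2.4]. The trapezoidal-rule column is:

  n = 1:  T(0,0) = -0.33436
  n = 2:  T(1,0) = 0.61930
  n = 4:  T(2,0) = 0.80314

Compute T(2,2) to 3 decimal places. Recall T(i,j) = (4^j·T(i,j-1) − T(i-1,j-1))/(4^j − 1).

Richardson extrapolation on the trapezoidal column (denominator 4−1=3):
T(1,1) = 0.61930 + (0.61930 − (-0.33436))/3 = 0.93719
T(2,1) = (4·0.80314 − 0.61930) / 3 = 0.86442
T(2,2) = (16·0.86442 − 0.93719) / 15 = 0.85957
(Column j=1 coincides with Simpson's rule on the same nodes.)

0.860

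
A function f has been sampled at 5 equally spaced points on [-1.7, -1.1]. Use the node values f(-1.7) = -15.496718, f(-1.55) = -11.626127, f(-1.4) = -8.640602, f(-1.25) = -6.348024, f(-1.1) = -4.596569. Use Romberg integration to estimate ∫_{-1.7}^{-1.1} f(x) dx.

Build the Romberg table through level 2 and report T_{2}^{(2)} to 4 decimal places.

-5.4634

T_{0}^{(0)} (trapezoid, 1 panel, h=0.6000): -6.027986
T_{1}^{(0)} (trapezoid, 2 panels, h=0.3000): -5.606174
T_{2}^{(0)} (trapezoid, 4 panels, h=0.1500): -5.499209
T_{1}^{(1)} = -5.606174 + (-5.606174 − (-6.027986))/3 = -5.465570
T_{2}^{(1)} = -5.499209 + (-5.499209 − (-5.606174))/3 = -5.463554
T_{2}^{(2)} = -5.463554 + (-5.463554 − (-5.465570))/15 = -5.463420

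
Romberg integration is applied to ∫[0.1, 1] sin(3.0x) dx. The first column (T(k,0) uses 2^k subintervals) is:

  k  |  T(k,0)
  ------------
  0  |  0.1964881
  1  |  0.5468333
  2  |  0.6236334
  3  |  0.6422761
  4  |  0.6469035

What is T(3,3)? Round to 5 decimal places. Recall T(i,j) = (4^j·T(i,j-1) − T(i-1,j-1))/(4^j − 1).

T(1,1) = (4·0.5468333 − 0.1964881) / 3 = 0.6636150
T(2,1) = 0.6236334 + (0.6236334 − 0.5468333)/3 = 0.6492334
T(3,1) = (4·0.6422761 − 0.6236334) / 3 = 0.6484903
T(2,2) = (16·0.6492334 − 0.6636150) / 15 = 0.6482746
T(3,2) = 0.6484903 + (0.6484903 − 0.6492334)/15 = 0.6484408
T(3,3) = 0.6484408 + (0.6484408 − 0.6482746)/63 = 0.6484434

0.64844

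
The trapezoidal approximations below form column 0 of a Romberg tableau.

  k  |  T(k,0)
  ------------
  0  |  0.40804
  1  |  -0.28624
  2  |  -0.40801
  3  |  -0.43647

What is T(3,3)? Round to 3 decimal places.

Richardson extrapolation on the trapezoidal column (denominator 4−1=3):
T(1,1) = (4·(-0.28624) − 0.40804) / 3 = -0.51767
T(2,1) = (4·(-0.40801) − (-0.28624)) / 3 = -0.44860
T(3,1) = -0.43647 + (-0.43647 − (-0.40801))/3 = -0.44596
T(2,2) = -0.44860 + (-0.44860 − (-0.51767))/15 = -0.44400
T(3,2) = (16·(-0.44596) − (-0.44860)) / 15 = -0.44578
T(3,3) = (64·(-0.44578) − (-0.44400)) / 63 = -0.44581

-0.446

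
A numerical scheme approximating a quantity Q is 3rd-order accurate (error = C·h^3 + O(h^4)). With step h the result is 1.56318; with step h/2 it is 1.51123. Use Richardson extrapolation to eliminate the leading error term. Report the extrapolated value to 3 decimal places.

1.504

Extrapolated value = (8·A(h/2) − A(h)) / (8 − 1)
= (8·1.51123 − 1.56318) / 7
= 10.52666 / 7 = 1.50381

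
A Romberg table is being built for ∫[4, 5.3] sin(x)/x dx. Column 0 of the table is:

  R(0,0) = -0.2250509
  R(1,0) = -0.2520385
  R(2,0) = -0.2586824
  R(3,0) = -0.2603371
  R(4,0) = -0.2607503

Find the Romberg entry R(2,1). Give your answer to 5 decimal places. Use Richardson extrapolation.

R(2,1) = (4·(-0.2586824) − (-0.2520385)) / 3 = -0.2608970

-0.26090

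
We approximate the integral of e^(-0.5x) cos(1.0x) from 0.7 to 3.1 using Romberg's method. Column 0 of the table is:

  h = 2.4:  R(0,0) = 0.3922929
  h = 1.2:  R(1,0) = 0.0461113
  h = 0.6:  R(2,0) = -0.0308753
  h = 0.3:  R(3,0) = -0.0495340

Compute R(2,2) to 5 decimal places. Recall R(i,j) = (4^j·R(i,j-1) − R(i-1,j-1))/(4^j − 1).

R(1,1) = (4·0.0461113 − 0.3922929) / 3 = -0.0692826
R(2,1) = -0.0308753 + (-0.0308753 − 0.0461113)/3 = -0.0565375
R(2,2) = -0.0565375 + (-0.0565375 − (-0.0692826))/15 = -0.0556878

-0.05569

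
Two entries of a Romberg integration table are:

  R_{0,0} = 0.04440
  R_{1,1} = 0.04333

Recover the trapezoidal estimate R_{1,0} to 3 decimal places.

From R_{1,1} = (4·R_{1,0} − R_{0,0})/3, solve for R_{1,0}:
4·R_{1,0} = 3·0.04333 + 0.04440 = 0.17439
R_{1,0} = 0.04360

0.044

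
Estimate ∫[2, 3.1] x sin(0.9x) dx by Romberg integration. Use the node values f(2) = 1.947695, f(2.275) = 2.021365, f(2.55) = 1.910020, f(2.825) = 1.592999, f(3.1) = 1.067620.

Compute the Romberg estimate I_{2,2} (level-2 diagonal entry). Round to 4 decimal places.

I_{0,0} (trapezoid, 1 panel, h=1.1000): 1.658423
I_{1,0} (trapezoid, 2 panels, h=0.5500): 1.879723
I_{2,0} (trapezoid, 4 panels, h=0.2750): 1.933811
I_{1,1} = 1.879723 + (1.879723 − 1.658423)/3 = 1.953490
I_{2,1} = 1.933811 + (1.933811 − 1.879723)/3 = 1.951840
I_{2,2} = 1.951840 + (1.951840 − 1.953490)/15 = 1.951730

1.9517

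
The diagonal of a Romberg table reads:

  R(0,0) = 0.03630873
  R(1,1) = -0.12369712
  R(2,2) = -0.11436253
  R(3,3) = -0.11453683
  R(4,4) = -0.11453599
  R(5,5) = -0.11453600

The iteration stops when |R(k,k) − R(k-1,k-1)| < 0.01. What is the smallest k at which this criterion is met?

|R(1,1) − R(0,0)| = 0.16000585 ≥ 0.01
|R(2,2) − R(1,1)| = 0.00933459 < 0.01

k = 2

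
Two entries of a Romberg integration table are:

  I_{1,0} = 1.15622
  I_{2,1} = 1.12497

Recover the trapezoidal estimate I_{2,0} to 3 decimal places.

1.133

From I_{2,1} = (4·I_{2,0} − I_{1,0})/3, solve for I_{2,0}:
4·I_{2,0} = 3·1.12497 + 1.15622 = 4.53113
I_{2,0} = 1.13278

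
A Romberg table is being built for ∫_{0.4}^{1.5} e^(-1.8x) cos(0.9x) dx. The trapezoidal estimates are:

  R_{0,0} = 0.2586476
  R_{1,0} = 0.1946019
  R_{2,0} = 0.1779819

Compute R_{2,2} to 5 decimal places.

R_{1,1} = (4·0.1946019 − 0.2586476) / 3 = 0.1732533
R_{2,1} = 0.1779819 + (0.1779819 − 0.1946019)/3 = 0.1724419
R_{2,2} = (16·0.1724419 − 0.1732533) / 15 = 0.1723878

0.17239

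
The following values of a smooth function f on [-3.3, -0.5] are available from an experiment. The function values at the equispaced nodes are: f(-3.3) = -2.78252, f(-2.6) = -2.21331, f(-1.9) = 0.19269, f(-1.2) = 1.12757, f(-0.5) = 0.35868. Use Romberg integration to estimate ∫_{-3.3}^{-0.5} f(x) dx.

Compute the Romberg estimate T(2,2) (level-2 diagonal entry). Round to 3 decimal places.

T(0,0) (trapezoid, 1 panel, h=2.8000): -3.39338
T(1,0) (trapezoid, 2 panels, h=1.4000): -1.42692
T(2,0) (trapezoid, 4 panels, h=0.7000): -1.47348
T(1,1) = -1.42692 + (-1.42692 − (-3.39338))/3 = -0.77143
T(2,1) = -1.47348 + (-1.47348 − (-1.42692))/3 = -1.48900
T(2,2) = -1.48900 + (-1.48900 − (-0.77143))/15 = -1.53684

-1.537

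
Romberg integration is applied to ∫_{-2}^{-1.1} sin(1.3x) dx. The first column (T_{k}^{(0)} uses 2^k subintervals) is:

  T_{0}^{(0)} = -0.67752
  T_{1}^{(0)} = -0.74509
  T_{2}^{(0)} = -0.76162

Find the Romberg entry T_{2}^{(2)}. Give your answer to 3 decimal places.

T_{1}^{(1)} = -0.74509 + (-0.74509 − (-0.67752))/3 = -0.76761
T_{2}^{(1)} = (4·(-0.76162) − (-0.74509)) / 3 = -0.76713
T_{2}^{(2)} = (16·(-0.76713) − (-0.76761)) / 15 = -0.76710

-0.767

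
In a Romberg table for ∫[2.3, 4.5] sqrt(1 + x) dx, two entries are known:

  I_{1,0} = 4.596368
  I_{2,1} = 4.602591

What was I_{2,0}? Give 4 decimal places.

4.6010

From I_{2,1} = (4·I_{2,0} − I_{1,0})/3, solve for I_{2,0}:
4·I_{2,0} = 3·4.602591 + 4.596368 = 18.404141
I_{2,0} = 4.601035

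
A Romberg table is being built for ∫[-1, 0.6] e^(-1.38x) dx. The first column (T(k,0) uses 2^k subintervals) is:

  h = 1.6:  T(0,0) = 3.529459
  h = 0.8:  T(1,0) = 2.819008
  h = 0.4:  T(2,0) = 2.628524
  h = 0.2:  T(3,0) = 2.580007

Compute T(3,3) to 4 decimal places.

Richardson extrapolation on the trapezoidal column (denominator 4−1=3):
T(1,1) = 2.819008 + (2.819008 − 3.529459)/3 = 2.582191
T(2,1) = (4·2.628524 − 2.819008) / 3 = 2.565029
T(3,1) = 2.580007 + (2.580007 − 2.628524)/3 = 2.563835
T(2,2) = (16·2.565029 − 2.582191) / 15 = 2.563885
T(3,2) = (16·2.563835 − 2.565029) / 15 = 2.563755
T(3,3) = (64·2.563755 − 2.563885) / 63 = 2.563753
(Column j=1 coincides with Simpson's rule on the same nodes.)

2.5638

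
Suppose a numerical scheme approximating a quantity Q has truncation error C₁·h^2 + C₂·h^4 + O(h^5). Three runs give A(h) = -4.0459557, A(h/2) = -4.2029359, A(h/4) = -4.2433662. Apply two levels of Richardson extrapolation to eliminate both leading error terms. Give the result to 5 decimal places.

First eliminate the h^2 term (factor 2^2 = 4):
  B₁ = (4·(-4.2029359) − (-4.0459557))/3 = -4.2552626
  B₂ = (4·(-4.2433662) − (-4.2029359))/3 = -4.2568430
Then eliminate the h^4 term (factor 2^4 = 16):
  (16·(-4.2568430) − (-4.2552626))/15 = -4.2569484

-4.25695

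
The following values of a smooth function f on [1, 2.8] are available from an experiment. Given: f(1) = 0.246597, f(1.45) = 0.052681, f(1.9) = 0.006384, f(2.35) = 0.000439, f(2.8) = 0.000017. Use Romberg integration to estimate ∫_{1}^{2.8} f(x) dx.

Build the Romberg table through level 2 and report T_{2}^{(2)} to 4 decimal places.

T_{0}^{(0)} (trapezoid, 1 panel, h=1.8000): 0.221953
T_{1}^{(0)} (trapezoid, 2 panels, h=0.9000): 0.116722
T_{2}^{(0)} (trapezoid, 4 panels, h=0.4500): 0.082265
T_{1}^{(1)} = 0.116722 + (0.116722 − 0.221953)/3 = 0.081645
T_{2}^{(1)} = 0.082265 + (0.082265 − 0.116722)/3 = 0.070779
T_{2}^{(2)} = 0.070779 + (0.070779 − 0.081645)/15 = 0.070055

0.0701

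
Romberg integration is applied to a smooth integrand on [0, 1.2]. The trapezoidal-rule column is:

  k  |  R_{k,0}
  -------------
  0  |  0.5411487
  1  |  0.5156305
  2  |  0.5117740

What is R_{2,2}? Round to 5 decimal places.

0.51071

Richardson extrapolation on the trapezoidal column (denominator 4−1=3):
R_{1,1} = 0.5156305 + (0.5156305 − 0.5411487)/3 = 0.5071244
R_{2,1} = 0.5117740 + (0.5117740 − 0.5156305)/3 = 0.5104885
R_{2,2} = 0.5104885 + (0.5104885 − 0.5071244)/15 = 0.5107128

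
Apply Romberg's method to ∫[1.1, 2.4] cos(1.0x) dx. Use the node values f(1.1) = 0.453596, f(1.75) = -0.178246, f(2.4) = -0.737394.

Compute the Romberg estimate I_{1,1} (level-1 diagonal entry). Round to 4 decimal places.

I_{0,0} (trapezoid, 1 panel, h=1.3000): -0.184469
I_{1,0} (trapezoid, 2 panels, h=0.6500): -0.208094
I_{1,1} = -0.208094 + (-0.208094 − (-0.184469))/3 = -0.215969

-0.2160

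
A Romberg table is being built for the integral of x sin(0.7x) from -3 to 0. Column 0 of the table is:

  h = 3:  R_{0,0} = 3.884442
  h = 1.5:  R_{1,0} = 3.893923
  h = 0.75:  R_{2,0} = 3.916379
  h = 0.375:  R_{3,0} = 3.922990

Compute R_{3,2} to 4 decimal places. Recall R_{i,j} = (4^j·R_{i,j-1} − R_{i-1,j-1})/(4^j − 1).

3.9253

Richardson extrapolation on the trapezoidal column (denominator 4−1=3):
R_{2,1} = 3.916379 + (3.916379 − 3.893923)/3 = 3.923864
R_{3,1} = (4·3.922990 − 3.916379) / 3 = 3.925194
R_{3,2} = 3.925194 + (3.925194 − 3.923864)/15 = 3.925283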